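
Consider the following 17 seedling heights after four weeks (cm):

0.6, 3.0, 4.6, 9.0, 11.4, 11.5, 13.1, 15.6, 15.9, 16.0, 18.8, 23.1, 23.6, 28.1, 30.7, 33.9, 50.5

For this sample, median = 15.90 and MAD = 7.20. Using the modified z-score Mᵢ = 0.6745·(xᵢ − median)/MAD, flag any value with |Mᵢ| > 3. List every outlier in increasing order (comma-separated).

|Mᵢ| > 3 ⇔ |xᵢ − 15.90| > 3·7.20/0.6745 = 32.02.
So outliers lie outside [-16.12, 47.92].
50.5: M = 3.24 → outlier.

50.5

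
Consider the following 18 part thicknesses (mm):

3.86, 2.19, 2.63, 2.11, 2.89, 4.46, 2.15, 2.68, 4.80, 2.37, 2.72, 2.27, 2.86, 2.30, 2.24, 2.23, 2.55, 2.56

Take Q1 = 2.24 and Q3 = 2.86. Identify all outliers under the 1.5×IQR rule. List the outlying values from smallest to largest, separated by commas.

IQR = Q3 − Q1 = 2.86 − 2.24 = 0.62.
Lower fence = Q1 − 1.5·IQR = 2.24 − 0.93 = 1.31.
Upper fence = Q3 + 1.5·IQR = 2.86 + 0.93 = 3.79.
3.86 > 3.79 → outlier.
4.46 > 3.79 → outlier.
4.80 > 3.79 → outlier.
All remaining values lie within [1.31, 3.79].

3.86, 4.46, 4.80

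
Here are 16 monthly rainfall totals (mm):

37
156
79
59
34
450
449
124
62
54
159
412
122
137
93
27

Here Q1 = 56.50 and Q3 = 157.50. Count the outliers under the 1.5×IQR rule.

3

IQR = 101.00; fences at 56.50 − 151.50 = -95.00 and 157.50 + 151.50 = 309.00.
Outside the cutoffs: 412, 449, 450.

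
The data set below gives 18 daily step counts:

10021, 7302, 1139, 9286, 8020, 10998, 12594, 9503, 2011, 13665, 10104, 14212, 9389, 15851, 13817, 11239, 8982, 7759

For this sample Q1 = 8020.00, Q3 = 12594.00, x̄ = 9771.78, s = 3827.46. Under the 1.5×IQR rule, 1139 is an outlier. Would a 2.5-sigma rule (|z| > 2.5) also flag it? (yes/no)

no

z = (1139 − 9771.78) / 3827.46 = -2.26.
|z| = 2.26 ≤ 2.5.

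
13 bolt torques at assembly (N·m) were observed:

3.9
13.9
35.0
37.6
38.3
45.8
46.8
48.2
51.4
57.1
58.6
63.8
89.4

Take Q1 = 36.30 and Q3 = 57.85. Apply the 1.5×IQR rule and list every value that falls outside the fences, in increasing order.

IQR = Q3 − Q1 = 57.85 − 36.30 = 21.55.
Lower fence = Q1 − 1.5·IQR = 36.30 − 32.325 = 3.975.
Upper fence = Q3 + 1.5·IQR = 57.85 + 32.325 = 90.175.
3.9 < 3.975 → outlier.
All remaining values lie within [3.975, 90.175].

3.9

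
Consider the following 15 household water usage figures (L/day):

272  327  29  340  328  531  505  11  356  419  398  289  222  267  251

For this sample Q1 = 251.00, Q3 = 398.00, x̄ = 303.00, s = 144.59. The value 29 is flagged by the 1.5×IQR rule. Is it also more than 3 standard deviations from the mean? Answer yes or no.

no

z = (29 − 303.00) / 144.59 = -1.90.
|z| = 1.90 ≤ 3.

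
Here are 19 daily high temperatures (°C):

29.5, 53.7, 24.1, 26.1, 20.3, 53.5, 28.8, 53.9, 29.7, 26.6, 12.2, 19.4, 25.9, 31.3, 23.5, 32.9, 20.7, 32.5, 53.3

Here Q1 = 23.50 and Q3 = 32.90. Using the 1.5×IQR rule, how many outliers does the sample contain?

4

IQR = 9.40; fences at 23.50 − 14.10 = 9.40 and 32.90 + 14.10 = 47.00.
Outside the cutoffs: 53.3, 53.5, 53.7, 53.9.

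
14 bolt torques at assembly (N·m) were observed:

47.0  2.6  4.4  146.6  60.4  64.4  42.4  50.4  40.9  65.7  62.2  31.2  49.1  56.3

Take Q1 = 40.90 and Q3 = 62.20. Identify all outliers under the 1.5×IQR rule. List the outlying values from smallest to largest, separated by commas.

IQR = Q3 − Q1 = 62.20 − 40.90 = 21.30.
Lower fence = Q1 − 1.5·IQR = 40.90 − 31.95 = 8.95.
Upper fence = Q3 + 1.5·IQR = 62.20 + 31.95 = 94.15.
2.6 < 8.95 → outlier.
4.4 < 8.95 → outlier.
146.6 > 94.15 → outlier.
All remaining values lie within [8.95, 94.15].

2.6, 4.4, 146.6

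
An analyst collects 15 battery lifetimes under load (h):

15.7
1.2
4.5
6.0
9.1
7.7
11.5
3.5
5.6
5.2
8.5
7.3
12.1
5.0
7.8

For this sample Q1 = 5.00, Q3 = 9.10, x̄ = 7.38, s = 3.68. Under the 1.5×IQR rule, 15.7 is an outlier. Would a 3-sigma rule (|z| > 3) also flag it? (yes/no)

no

z = (15.7 − 7.38) / 3.68 = 2.26.
|z| = 2.26 ≤ 3.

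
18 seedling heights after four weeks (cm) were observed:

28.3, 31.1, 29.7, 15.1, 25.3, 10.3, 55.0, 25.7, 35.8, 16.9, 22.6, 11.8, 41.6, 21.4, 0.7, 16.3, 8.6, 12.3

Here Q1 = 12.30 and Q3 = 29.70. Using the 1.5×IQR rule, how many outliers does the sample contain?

IQR = 17.40; fences at 12.30 − 26.10 = -13.80 and 29.70 + 26.10 = 55.80.
Every value lies within the cutoffs.

0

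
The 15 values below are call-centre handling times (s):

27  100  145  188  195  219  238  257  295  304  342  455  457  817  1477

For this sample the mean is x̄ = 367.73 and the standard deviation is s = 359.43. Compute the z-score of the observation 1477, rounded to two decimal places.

3.09

z = (1477 − 367.73) / 359.43 = 3.09.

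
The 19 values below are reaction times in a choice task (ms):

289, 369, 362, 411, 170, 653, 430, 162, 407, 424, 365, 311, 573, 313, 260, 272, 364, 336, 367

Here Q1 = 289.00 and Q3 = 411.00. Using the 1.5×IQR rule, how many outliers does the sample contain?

1

IQR = 122.00; fences at 289.00 − 183.00 = 106.00 and 411.00 + 183.00 = 594.00.
Outside the cutoffs: 653.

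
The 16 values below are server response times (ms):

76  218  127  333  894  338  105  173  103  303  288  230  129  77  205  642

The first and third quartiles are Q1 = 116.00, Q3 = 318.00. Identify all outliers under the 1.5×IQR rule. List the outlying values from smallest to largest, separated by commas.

IQR = Q3 − Q1 = 318.00 − 116.00 = 202.00.
Lower fence = Q1 − 1.5·IQR = 116.00 − 303.00 = -187.00.
Upper fence = Q3 + 1.5·IQR = 318.00 + 303.00 = 621.00.
642 > 621.00 → outlier.
894 > 621.00 → outlier.
All remaining values lie within [-187.00, 621.00].

642, 894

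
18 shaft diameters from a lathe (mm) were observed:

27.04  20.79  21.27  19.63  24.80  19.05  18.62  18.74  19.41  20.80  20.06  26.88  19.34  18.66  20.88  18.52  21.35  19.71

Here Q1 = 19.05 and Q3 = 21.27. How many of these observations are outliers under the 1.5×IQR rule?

3

IQR = 2.22; fences at 19.05 − 3.33 = 15.72 and 21.27 + 3.33 = 24.60.
Outside the cutoffs: 24.80, 26.88, 27.04.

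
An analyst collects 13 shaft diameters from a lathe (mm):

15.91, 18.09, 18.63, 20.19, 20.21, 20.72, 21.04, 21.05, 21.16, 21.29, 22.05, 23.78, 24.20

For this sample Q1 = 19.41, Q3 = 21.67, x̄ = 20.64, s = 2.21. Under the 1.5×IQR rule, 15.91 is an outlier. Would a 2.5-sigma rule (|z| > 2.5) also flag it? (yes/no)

z = (15.91 − 20.64) / 2.21 = -2.14.
|z| = 2.14 ≤ 2.5.

no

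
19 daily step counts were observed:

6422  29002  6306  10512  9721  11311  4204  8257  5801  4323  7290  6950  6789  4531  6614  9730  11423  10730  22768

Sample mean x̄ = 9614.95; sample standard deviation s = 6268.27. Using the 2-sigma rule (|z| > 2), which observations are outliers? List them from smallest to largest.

Cutoffs at x̄ ± 2s: 9614.95 ± 2·6268.27 = [-2921.59, 22151.49].
22768: z = 2.10, |z| > 2 → outlier.
29002: z = 3.09, |z| > 2 → outlier.
Every other value lies within [-2921.59, 22151.49].

22768, 29002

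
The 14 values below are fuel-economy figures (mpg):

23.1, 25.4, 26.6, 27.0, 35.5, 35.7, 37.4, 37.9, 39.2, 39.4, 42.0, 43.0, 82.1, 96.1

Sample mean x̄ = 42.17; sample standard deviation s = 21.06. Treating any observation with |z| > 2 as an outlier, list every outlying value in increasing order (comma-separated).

96.1

Cutoffs at x̄ ± 2s: 42.17 ± 2·21.06 = [0.05, 84.29].
96.1: z = 2.56, |z| > 2 → outlier.
Every other value lies within [0.05, 84.29].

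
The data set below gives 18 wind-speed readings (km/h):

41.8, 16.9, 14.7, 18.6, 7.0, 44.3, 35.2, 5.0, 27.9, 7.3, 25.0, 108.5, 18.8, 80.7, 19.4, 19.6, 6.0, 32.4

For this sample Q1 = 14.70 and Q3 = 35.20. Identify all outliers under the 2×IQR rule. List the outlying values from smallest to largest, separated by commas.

IQR = Q3 − Q1 = 35.20 − 14.70 = 20.50.
Lower fence = Q1 − 2·IQR = 14.70 − 41.00 = -26.30.
Upper fence = Q3 + 2·IQR = 35.20 + 41.00 = 76.20.
80.7 > 76.20 → outlier.
108.5 > 76.20 → outlier.
All remaining values lie within [-26.30, 76.20].

80.7, 108.5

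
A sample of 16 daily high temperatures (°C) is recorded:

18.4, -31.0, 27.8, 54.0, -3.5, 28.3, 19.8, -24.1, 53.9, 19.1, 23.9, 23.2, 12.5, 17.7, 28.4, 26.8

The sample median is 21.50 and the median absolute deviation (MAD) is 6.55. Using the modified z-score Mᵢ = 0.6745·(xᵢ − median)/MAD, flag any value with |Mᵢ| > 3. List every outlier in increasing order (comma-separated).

|Mᵢ| > 3 ⇔ |xᵢ − 21.50| > 3·6.55/0.6745 = 29.13.
So outliers lie outside [-7.63, 50.63].
-31.0: M = -5.41 → outlier.
-24.1: M = -4.70 → outlier.
53.9: M = 3.34 → outlier.
54.0: M = 3.35 → outlier.

-31.0, -24.1, 53.9, 54.0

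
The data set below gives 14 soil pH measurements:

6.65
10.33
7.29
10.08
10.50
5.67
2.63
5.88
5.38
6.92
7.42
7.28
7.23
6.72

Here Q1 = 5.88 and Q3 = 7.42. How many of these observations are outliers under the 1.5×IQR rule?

4

IQR = 1.54; fences at 5.88 − 2.31 = 3.57 and 7.42 + 2.31 = 9.73.
Outside the cutoffs: 2.63, 10.08, 10.33, 10.50.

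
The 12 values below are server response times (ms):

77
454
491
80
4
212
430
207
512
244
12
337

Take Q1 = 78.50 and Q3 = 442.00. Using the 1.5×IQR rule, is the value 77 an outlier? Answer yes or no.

no

IQR = Q3 − Q1 = 442.00 − 78.50 = 363.50.
Lower fence = Q1 − 1.5·IQR = 78.50 − 545.25 = -466.75.
Upper fence = Q3 + 1.5·IQR = 442.00 + 545.25 = 987.25.
77 lies within [-466.75, 987.25].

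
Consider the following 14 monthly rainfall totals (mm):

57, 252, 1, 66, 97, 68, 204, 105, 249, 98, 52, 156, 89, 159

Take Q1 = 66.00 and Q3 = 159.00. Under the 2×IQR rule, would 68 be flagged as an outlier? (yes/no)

no

IQR = Q3 − Q1 = 159.00 − 66.00 = 93.00.
Lower fence = Q1 − 2·IQR = 66.00 − 186.00 = -120.00.
Upper fence = Q3 + 2·IQR = 159.00 + 186.00 = 345.00.
68 lies within [-120.00, 345.00].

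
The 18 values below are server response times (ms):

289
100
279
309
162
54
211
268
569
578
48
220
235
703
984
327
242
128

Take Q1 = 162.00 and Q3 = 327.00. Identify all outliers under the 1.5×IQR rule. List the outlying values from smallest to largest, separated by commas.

IQR = Q3 − Q1 = 327.00 − 162.00 = 165.00.
Lower fence = Q1 − 1.5·IQR = 162.00 − 247.50 = -85.50.
Upper fence = Q3 + 1.5·IQR = 327.00 + 247.50 = 574.50.
578 > 574.50 → outlier.
703 > 574.50 → outlier.
984 > 574.50 → outlier.
All remaining values lie within [-85.50, 574.50].

578, 703, 984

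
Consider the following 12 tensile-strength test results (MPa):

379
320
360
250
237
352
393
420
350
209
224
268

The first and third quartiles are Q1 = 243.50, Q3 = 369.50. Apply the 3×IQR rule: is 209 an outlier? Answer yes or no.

IQR = Q3 − Q1 = 369.50 − 243.50 = 126.00.
Lower fence = Q1 − 3·IQR = 243.50 − 378.00 = -134.50.
Upper fence = Q3 + 3·IQR = 369.50 + 378.00 = 747.50.
209 lies within [-134.50, 747.50].

no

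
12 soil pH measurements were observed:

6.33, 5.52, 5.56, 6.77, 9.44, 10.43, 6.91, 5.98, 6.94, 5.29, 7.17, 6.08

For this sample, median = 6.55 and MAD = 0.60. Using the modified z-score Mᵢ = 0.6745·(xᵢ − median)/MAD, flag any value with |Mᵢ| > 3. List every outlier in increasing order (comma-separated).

9.44, 10.43

|Mᵢ| > 3 ⇔ |xᵢ − 6.55| > 3·0.60/0.6745 = 2.67.
So outliers lie outside [3.88, 9.22].
9.44: M = 3.25 → outlier.
10.43: M = 4.36 → outlier.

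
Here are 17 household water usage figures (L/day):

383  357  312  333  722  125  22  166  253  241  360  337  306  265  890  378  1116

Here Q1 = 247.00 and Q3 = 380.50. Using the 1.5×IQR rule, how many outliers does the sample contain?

4

IQR = 133.50; fences at 247.00 − 200.25 = 46.75 and 380.50 + 200.25 = 580.75.
Outside the cutoffs: 22, 722, 890, 1116.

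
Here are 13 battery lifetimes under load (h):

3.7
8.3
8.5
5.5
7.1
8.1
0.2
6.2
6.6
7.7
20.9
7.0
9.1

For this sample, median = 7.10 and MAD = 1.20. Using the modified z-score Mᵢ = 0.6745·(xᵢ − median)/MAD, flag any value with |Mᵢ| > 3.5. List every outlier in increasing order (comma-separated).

0.2, 20.9

|Mᵢ| > 3.5 ⇔ |xᵢ − 7.10| > 3.5·1.20/0.6745 = 6.23.
So outliers lie outside [0.87, 13.33].
0.2: M = -3.88 → outlier.
20.9: M = 7.76 → outlier.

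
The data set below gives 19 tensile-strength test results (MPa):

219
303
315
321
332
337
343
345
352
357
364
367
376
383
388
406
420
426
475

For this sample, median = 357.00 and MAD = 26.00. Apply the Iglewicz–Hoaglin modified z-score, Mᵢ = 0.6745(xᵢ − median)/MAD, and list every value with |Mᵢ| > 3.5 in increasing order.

219

|Mᵢ| > 3.5 ⇔ |xᵢ − 357.00| > 3.5·26.00/0.6745 = 134.91.
So outliers lie outside [222.09, 491.91].
219: M = -3.58 → outlier.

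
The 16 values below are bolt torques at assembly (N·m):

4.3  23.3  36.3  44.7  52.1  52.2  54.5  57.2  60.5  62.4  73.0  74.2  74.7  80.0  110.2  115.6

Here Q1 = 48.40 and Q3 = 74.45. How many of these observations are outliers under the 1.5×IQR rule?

IQR = 26.05; fences at 48.40 − 39.075 = 9.325 and 74.45 + 39.075 = 113.525.
Outside the cutoffs: 4.3, 115.6.

2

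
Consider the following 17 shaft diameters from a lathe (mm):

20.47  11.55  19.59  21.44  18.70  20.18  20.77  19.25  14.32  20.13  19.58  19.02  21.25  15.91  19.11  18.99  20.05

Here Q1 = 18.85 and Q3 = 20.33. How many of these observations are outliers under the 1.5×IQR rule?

IQR = 1.48; fences at 18.85 − 2.22 = 16.63 and 20.33 + 2.22 = 22.55.
Outside the cutoffs: 11.55, 14.32, 15.91.

3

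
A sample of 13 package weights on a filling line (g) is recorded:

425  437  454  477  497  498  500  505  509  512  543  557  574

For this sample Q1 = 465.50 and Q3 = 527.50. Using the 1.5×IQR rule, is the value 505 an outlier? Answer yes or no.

no

IQR = Q3 − Q1 = 527.50 − 465.50 = 62.00.
Lower fence = Q1 − 1.5·IQR = 465.50 − 93.00 = 372.50.
Upper fence = Q3 + 1.5·IQR = 527.50 + 93.00 = 620.50.
505 lies within [372.50, 620.50].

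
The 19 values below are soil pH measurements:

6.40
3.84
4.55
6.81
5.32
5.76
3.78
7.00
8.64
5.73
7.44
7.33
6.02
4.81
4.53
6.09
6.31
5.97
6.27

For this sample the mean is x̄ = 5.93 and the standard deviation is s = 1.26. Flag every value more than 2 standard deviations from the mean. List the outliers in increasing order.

Cutoffs at x̄ ± 2s: 5.93 ± 2·1.26 = [3.41, 8.45].
8.64: z = 2.15, |z| > 2 → outlier.
Every other value lies within [3.41, 8.45].

8.64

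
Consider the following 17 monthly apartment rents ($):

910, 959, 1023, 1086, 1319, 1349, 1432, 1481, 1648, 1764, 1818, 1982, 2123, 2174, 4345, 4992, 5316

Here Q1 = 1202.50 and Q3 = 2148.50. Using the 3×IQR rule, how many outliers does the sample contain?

2

IQR = 946.00; fences at 1202.50 − 2838.00 = -1635.50 and 2148.50 + 2838.00 = 4986.50.
Outside the cutoffs: 4992, 5316.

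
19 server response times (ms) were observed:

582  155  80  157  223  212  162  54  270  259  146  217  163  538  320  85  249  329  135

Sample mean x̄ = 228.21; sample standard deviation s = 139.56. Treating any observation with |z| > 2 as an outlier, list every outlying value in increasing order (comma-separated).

538, 582

Cutoffs at x̄ ± 2s: 228.21 ± 2·139.56 = [-50.91, 507.33].
538: z = 2.22, |z| > 2 → outlier.
582: z = 2.54, |z| > 2 → outlier.
Every other value lies within [-50.91, 507.33].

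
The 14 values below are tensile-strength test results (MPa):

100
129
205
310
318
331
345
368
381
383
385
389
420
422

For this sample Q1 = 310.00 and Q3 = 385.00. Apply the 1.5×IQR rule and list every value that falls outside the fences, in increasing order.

100, 129

IQR = Q3 − Q1 = 385.00 − 310.00 = 75.00.
Lower fence = Q1 − 1.5·IQR = 310.00 − 112.50 = 197.50.
Upper fence = Q3 + 1.5·IQR = 385.00 + 112.50 = 497.50.
100 < 197.50 → outlier.
129 < 197.50 → outlier.
All remaining values lie within [197.50, 497.50].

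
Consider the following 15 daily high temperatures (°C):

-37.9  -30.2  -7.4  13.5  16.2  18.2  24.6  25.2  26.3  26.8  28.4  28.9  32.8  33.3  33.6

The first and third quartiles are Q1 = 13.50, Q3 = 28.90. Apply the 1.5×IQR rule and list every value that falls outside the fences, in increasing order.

-37.9, -30.2

IQR = Q3 − Q1 = 28.90 − 13.50 = 15.40.
Lower fence = Q1 − 1.5·IQR = 13.50 − 23.10 = -9.60.
Upper fence = Q3 + 1.5·IQR = 28.90 + 23.10 = 52.00.
-37.9 < -9.60 → outlier.
-30.2 < -9.60 → outlier.
All remaining values lie within [-9.60, 52.00].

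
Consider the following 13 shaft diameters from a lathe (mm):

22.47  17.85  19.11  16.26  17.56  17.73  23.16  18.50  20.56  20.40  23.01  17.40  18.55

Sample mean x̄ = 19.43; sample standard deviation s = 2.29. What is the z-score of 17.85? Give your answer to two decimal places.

z = (17.85 − 19.43) / 2.29 = -0.69.

-0.69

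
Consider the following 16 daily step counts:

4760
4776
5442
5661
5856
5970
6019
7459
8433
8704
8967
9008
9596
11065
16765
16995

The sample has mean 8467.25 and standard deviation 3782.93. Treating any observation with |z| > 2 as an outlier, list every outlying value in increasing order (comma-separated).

Cutoffs at x̄ ± 2s: 8467.25 ± 2·3782.93 = [901.39, 16033.11].
16765: z = 2.19, |z| > 2 → outlier.
16995: z = 2.25, |z| > 2 → outlier.
Every other value lies within [901.39, 16033.11].

16765, 16995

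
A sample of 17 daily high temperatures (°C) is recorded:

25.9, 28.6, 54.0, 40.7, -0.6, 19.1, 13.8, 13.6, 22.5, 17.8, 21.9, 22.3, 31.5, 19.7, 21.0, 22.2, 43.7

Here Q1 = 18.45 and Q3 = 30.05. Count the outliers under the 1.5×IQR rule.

IQR = 11.60; fences at 18.45 − 17.40 = 1.05 and 30.05 + 17.40 = 47.45.
Outside the cutoffs: -0.6, 54.0.

2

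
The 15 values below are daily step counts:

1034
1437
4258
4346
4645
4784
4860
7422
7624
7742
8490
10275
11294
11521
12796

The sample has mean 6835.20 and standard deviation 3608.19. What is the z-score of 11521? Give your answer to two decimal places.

1.30

z = (11521 − 6835.20) / 3608.19 = 1.30.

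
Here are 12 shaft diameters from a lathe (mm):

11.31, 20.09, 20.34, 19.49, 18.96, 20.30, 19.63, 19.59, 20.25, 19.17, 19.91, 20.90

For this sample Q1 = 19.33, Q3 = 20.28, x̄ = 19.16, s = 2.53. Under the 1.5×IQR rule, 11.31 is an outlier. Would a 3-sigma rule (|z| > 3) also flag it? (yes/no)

yes

z = (11.31 − 19.16) / 2.53 = -3.10.
|z| = 3.10 > 3.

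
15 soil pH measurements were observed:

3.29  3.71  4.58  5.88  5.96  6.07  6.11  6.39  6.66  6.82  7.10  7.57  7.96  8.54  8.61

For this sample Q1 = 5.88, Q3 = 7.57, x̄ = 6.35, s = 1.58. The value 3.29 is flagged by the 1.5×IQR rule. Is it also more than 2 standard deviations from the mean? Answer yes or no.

z = (3.29 − 6.35) / 1.58 = -1.94.
|z| = 1.94 ≤ 2.

no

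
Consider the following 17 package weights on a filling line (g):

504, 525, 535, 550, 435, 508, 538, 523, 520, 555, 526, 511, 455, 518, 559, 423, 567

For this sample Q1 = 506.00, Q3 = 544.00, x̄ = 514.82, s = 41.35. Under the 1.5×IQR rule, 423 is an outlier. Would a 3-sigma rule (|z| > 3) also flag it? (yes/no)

no

z = (423 − 514.82) / 41.35 = -2.22.
|z| = 2.22 ≤ 3.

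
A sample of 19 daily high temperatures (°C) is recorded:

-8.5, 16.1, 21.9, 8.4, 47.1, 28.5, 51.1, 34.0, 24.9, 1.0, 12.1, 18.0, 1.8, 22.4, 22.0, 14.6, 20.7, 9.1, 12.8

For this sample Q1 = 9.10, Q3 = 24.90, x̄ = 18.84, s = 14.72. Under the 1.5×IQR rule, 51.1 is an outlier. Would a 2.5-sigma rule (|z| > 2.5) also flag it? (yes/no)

z = (51.1 − 18.84) / 14.72 = 2.19.
|z| = 2.19 ≤ 2.5.

no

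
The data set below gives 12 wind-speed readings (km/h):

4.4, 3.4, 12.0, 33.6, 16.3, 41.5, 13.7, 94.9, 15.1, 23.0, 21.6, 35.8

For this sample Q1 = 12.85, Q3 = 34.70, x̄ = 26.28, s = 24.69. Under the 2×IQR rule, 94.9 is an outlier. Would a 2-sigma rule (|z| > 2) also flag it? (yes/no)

yes

z = (94.9 − 26.28) / 24.69 = 2.78.
|z| = 2.78 > 2.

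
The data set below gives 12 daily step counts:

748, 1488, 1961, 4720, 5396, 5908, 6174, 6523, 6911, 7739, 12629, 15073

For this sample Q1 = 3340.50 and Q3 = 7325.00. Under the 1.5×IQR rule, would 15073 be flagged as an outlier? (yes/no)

IQR = Q3 − Q1 = 7325.00 − 3340.50 = 3984.50.
Lower fence = Q1 − 1.5·IQR = 3340.50 − 5976.75 = -2636.25.
Upper fence = Q3 + 1.5·IQR = 7325.00 + 5976.75 = 13301.75.
15073 lies above the upper fence.

yes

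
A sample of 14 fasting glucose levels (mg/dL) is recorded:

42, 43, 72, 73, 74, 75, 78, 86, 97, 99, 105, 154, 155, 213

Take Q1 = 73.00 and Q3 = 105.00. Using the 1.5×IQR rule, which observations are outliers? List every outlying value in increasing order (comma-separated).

IQR = Q3 − Q1 = 105.00 − 73.00 = 32.00.
Lower fence = Q1 − 1.5·IQR = 73.00 − 48.00 = 25.00.
Upper fence = Q3 + 1.5·IQR = 105.00 + 48.00 = 153.00.
154 > 153.00 → outlier.
155 > 153.00 → outlier.
213 > 153.00 → outlier.
All remaining values lie within [25.00, 153.00].

154, 155, 213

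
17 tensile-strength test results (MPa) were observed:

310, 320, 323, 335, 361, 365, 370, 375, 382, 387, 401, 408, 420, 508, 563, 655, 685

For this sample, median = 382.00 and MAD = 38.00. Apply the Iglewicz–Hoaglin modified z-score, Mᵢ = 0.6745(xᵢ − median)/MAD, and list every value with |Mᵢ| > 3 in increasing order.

|Mᵢ| > 3 ⇔ |xᵢ − 382.00| > 3·38.00/0.6745 = 169.01.
So outliers lie outside [212.99, 551.01].
563: M = 3.21 → outlier.
655: M = 4.85 → outlier.
685: M = 5.38 → outlier.

563, 655, 685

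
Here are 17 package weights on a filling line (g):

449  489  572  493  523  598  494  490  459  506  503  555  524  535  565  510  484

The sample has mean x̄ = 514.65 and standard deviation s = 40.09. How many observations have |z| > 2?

1

Cutoffs: x̄ ± 2s = [434.47, 594.83].
Outside the cutoffs: 598.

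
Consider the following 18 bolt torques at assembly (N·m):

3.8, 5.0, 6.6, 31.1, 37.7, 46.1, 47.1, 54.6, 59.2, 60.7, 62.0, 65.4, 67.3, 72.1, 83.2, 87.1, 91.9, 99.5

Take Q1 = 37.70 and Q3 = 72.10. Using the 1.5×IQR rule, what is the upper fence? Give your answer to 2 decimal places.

123.70

IQR = Q3 − Q1 = 72.10 − 37.70 = 34.40.
Lower fence = Q1 − 1.5·IQR = 37.70 − 51.60 = -13.90.
Upper fence = Q3 + 1.5·IQR = 72.10 + 51.60 = 123.70.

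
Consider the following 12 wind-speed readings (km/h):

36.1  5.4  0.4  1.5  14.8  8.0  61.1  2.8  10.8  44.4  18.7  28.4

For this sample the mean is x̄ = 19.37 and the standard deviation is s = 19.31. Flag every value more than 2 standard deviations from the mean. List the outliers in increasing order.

61.1

Cutoffs at x̄ ± 2s: 19.37 ± 2·19.31 = [-19.25, 57.99].
61.1: z = 2.16, |z| > 2 → outlier.
Every other value lies within [-19.25, 57.99].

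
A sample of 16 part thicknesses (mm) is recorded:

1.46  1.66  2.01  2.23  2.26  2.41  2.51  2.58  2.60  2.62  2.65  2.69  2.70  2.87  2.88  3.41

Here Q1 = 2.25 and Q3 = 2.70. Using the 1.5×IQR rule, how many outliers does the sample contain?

IQR = 0.45; fences at 2.25 − 0.675 = 1.575 and 2.70 + 0.675 = 3.375.
Outside the cutoffs: 1.46, 3.41.

2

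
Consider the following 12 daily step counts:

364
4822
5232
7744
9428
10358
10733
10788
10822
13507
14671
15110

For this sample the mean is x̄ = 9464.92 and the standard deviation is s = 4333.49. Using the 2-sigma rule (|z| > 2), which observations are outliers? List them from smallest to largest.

Cutoffs at x̄ ± 2s: 9464.92 ± 2·4333.49 = [797.94, 18131.90].
364: z = -2.10, |z| > 2 → outlier.
Every other value lies within [797.94, 18131.90].

364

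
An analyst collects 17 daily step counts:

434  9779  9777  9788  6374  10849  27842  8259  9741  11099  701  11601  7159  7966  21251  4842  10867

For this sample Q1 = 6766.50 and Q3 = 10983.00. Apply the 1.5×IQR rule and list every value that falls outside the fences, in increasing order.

434, 21251, 27842

IQR = Q3 − Q1 = 10983.00 − 6766.50 = 4216.50.
Lower fence = Q1 − 1.5·IQR = 6766.50 − 6324.75 = 441.75.
Upper fence = Q3 + 1.5·IQR = 10983.00 + 6324.75 = 17307.75.
434 < 441.75 → outlier.
21251 > 17307.75 → outlier.
27842 > 17307.75 → outlier.
All remaining values lie within [441.75, 17307.75].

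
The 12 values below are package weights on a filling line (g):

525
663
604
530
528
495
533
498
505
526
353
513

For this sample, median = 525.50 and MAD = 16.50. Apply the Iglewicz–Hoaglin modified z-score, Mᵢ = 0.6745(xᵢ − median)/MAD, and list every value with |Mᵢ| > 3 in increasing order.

|Mᵢ| > 3 ⇔ |xᵢ − 525.50| > 3·16.50/0.6745 = 73.39.
So outliers lie outside [452.11, 598.89].
353: M = -7.05 → outlier.
604: M = 3.21 → outlier.
663: M = 5.62 → outlier.

353, 604, 663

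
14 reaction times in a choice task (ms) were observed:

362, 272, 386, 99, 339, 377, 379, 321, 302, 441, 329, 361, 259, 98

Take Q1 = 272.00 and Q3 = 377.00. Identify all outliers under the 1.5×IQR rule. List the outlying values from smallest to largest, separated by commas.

IQR = Q3 − Q1 = 377.00 − 272.00 = 105.00.
Lower fence = Q1 − 1.5·IQR = 272.00 − 157.50 = 114.50.
Upper fence = Q3 + 1.5·IQR = 377.00 + 157.50 = 534.50.
98 < 114.50 → outlier.
99 < 114.50 → outlier.
All remaining values lie within [114.50, 534.50].

98, 99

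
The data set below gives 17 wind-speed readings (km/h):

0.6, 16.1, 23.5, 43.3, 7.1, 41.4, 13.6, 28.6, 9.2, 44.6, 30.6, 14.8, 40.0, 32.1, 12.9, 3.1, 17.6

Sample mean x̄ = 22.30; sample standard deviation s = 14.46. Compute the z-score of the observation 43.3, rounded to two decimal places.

1.45

z = (43.3 − 22.30) / 14.46 = 1.45.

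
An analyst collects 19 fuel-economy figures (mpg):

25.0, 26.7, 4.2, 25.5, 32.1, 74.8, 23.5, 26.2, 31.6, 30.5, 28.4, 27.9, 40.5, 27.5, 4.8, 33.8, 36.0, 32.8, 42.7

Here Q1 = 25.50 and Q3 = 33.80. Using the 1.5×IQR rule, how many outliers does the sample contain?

3

IQR = 8.30; fences at 25.50 − 12.45 = 13.05 and 33.80 + 12.45 = 46.25.
Outside the cutoffs: 4.2, 4.8, 74.8.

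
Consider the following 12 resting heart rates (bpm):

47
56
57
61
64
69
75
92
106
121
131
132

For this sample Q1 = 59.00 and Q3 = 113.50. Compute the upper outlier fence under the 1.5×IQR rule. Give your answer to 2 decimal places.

195.25

IQR = Q3 − Q1 = 113.50 − 59.00 = 54.50.
Lower fence = Q1 − 1.5·IQR = 59.00 − 81.75 = -22.75.
Upper fence = Q3 + 1.5·IQR = 113.50 + 81.75 = 195.25.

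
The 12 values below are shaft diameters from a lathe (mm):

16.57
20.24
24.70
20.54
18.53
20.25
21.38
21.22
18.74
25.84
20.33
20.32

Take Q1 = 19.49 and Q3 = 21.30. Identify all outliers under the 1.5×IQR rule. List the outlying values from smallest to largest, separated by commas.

IQR = Q3 − Q1 = 21.30 − 19.49 = 1.81.
Lower fence = Q1 − 1.5·IQR = 19.49 − 2.715 = 16.775.
Upper fence = Q3 + 1.5·IQR = 21.30 + 2.715 = 24.015.
16.57 < 16.775 → outlier.
24.70 > 24.015 → outlier.
25.84 > 24.015 → outlier.
All remaining values lie within [16.775, 24.015].

16.57, 24.70, 25.84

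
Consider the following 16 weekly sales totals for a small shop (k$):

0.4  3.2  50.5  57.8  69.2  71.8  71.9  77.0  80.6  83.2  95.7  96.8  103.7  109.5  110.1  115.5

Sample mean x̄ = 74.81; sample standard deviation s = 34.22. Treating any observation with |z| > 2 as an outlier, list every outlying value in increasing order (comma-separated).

0.4, 3.2

Cutoffs at x̄ ± 2s: 74.81 ± 2·34.22 = [6.37, 143.25].
0.4: z = -2.17, |z| > 2 → outlier.
3.2: z = -2.09, |z| > 2 → outlier.
Every other value lies within [6.37, 143.25].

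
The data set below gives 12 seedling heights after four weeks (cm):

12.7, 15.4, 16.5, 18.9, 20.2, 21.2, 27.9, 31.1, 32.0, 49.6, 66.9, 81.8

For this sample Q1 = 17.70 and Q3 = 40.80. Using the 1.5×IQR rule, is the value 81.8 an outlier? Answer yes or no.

yes

IQR = Q3 − Q1 = 40.80 − 17.70 = 23.10.
Lower fence = Q1 − 1.5·IQR = 17.70 − 34.65 = -16.95.
Upper fence = Q3 + 1.5·IQR = 40.80 + 34.65 = 75.45.
81.8 lies above the upper fence.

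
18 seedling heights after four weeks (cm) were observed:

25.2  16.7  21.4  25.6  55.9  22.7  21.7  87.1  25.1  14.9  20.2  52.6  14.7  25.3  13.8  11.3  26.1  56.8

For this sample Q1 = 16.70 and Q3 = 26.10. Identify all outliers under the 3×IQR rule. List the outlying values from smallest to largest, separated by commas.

55.9, 56.8, 87.1

IQR = Q3 − Q1 = 26.10 − 16.70 = 9.40.
Lower fence = Q1 − 3·IQR = 16.70 − 28.20 = -11.50.
Upper fence = Q3 + 3·IQR = 26.10 + 28.20 = 54.30.
55.9 > 54.30 → outlier.
56.8 > 54.30 → outlier.
87.1 > 54.30 → outlier.
All remaining values lie within [-11.50, 54.30].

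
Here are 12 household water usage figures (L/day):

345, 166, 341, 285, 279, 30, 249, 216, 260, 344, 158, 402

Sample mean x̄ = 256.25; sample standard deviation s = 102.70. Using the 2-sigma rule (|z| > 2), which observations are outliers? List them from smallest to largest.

30

Cutoffs at x̄ ± 2s: 256.25 ± 2·102.70 = [50.85, 461.65].
30: z = -2.20, |z| > 2 → outlier.
Every other value lies within [50.85, 461.65].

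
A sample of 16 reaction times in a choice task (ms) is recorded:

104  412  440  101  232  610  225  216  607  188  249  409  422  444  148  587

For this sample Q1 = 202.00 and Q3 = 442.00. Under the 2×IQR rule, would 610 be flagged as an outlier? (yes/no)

IQR = Q3 − Q1 = 442.00 − 202.00 = 240.00.
Lower fence = Q1 − 2·IQR = 202.00 − 480.00 = -278.00.
Upper fence = Q3 + 2·IQR = 442.00 + 480.00 = 922.00.
610 lies within [-278.00, 922.00].

no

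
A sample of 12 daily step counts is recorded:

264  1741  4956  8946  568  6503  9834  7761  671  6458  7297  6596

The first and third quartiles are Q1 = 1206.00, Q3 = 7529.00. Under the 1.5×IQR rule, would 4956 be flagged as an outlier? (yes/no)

IQR = Q3 − Q1 = 7529.00 − 1206.00 = 6323.00.
Lower fence = Q1 − 1.5·IQR = 1206.00 − 9484.50 = -8278.50.
Upper fence = Q3 + 1.5·IQR = 7529.00 + 9484.50 = 17013.50.
4956 lies within [-8278.50, 17013.50].

no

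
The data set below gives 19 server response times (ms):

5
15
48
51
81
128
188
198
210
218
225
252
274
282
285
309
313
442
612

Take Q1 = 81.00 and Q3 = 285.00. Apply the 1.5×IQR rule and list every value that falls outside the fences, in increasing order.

612

IQR = Q3 − Q1 = 285.00 − 81.00 = 204.00.
Lower fence = Q1 − 1.5·IQR = 81.00 − 306.00 = -225.00.
Upper fence = Q3 + 1.5·IQR = 285.00 + 306.00 = 591.00.
612 > 591.00 → outlier.
All remaining values lie within [-225.00, 591.00].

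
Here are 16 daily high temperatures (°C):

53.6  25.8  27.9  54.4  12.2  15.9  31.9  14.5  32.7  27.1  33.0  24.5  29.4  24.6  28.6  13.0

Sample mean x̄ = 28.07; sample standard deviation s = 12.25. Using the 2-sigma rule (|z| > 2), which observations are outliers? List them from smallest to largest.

Cutoffs at x̄ ± 2s: 28.07 ± 2·12.25 = [3.57, 52.57].
53.6: z = 2.08, |z| > 2 → outlier.
54.4: z = 2.15, |z| > 2 → outlier.
Every other value lies within [3.57, 52.57].

53.6, 54.4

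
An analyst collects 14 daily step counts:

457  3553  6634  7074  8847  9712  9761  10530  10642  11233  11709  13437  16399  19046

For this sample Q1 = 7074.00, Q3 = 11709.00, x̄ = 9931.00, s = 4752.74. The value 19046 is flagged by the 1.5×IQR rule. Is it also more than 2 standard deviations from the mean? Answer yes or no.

z = (19046 − 9931.00) / 4752.74 = 1.92.
|z| = 1.92 ≤ 2.

no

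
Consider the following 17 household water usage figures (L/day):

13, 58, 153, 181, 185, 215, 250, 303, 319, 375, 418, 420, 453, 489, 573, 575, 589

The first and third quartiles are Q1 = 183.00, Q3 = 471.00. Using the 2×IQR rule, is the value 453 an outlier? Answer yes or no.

IQR = Q3 − Q1 = 471.00 − 183.00 = 288.00.
Lower fence = Q1 − 2·IQR = 183.00 − 576.00 = -393.00.
Upper fence = Q3 + 2·IQR = 471.00 + 576.00 = 1047.00.
453 lies within [-393.00, 1047.00].

no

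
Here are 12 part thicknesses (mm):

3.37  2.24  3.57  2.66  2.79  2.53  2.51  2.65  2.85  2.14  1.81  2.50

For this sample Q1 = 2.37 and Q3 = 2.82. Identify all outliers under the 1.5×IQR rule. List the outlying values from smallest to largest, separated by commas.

3.57

IQR = Q3 − Q1 = 2.82 − 2.37 = 0.45.
Lower fence = Q1 − 1.5·IQR = 2.37 − 0.675 = 1.695.
Upper fence = Q3 + 1.5·IQR = 2.82 + 0.675 = 3.495.
3.57 > 3.495 → outlier.
All remaining values lie within [1.695, 3.495].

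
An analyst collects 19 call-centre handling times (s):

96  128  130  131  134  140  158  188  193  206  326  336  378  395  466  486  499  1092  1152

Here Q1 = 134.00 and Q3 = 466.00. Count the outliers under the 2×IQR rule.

IQR = 332.00; fences at 134.00 − 664.00 = -530.00 and 466.00 + 664.00 = 1130.00.
Outside the cutoffs: 1152.

1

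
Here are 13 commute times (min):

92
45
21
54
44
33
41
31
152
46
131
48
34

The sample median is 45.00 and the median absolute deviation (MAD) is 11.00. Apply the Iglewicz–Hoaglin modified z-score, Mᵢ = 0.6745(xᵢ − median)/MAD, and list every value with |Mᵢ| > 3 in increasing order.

|Mᵢ| > 3 ⇔ |xᵢ − 45.00| > 3·11.00/0.6745 = 48.93.
So outliers lie outside [-3.93, 93.93].
131: M = 5.27 → outlier.
152: M = 6.56 → outlier.

131, 152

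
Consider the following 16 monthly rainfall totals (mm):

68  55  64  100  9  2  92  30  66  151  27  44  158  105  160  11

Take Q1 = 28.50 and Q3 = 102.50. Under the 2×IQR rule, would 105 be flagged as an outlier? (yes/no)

IQR = Q3 − Q1 = 102.50 − 28.50 = 74.00.
Lower fence = Q1 − 2·IQR = 28.50 − 148.00 = -119.50.
Upper fence = Q3 + 2·IQR = 102.50 + 148.00 = 250.50.
105 lies within [-119.50, 250.50].

no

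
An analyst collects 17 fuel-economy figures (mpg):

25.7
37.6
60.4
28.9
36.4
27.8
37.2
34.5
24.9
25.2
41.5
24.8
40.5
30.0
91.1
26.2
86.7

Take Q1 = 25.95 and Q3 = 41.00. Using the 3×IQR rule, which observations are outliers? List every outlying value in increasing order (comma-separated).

86.7, 91.1

IQR = Q3 − Q1 = 41.00 − 25.95 = 15.05.
Lower fence = Q1 − 3·IQR = 25.95 − 45.15 = -19.20.
Upper fence = Q3 + 3·IQR = 41.00 + 45.15 = 86.15.
86.7 > 86.15 → outlier.
91.1 > 86.15 → outlier.
All remaining values lie within [-19.20, 86.15].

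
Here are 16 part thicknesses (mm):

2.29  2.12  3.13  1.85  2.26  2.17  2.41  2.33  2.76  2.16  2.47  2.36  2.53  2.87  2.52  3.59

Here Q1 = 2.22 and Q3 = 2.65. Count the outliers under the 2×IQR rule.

1

IQR = 0.43; fences at 2.22 − 0.86 = 1.36 and 2.65 + 0.86 = 3.51.
Outside the cutoffs: 3.59.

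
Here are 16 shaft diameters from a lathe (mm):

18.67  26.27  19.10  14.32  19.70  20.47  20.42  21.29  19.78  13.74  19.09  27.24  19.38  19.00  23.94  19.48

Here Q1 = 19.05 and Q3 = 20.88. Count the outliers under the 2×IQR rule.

4

IQR = 1.83; fences at 19.05 − 3.66 = 15.39 and 20.88 + 3.66 = 24.54.
Outside the cutoffs: 13.74, 14.32, 26.27, 27.24.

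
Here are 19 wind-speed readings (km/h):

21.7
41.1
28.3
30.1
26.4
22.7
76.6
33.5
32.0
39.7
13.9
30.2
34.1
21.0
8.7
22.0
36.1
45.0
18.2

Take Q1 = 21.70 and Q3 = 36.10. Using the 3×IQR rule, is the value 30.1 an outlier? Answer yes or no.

no

IQR = Q3 − Q1 = 36.10 − 21.70 = 14.40.
Lower fence = Q1 − 3·IQR = 21.70 − 43.20 = -21.50.
Upper fence = Q3 + 3·IQR = 36.10 + 43.20 = 79.30.
30.1 lies within [-21.50, 79.30].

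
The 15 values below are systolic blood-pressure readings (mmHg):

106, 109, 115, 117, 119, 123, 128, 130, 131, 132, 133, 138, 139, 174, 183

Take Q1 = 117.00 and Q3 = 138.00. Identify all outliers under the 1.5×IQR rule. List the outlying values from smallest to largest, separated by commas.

174, 183

IQR = Q3 − Q1 = 138.00 − 117.00 = 21.00.
Lower fence = Q1 − 1.5·IQR = 117.00 − 31.50 = 85.50.
Upper fence = Q3 + 1.5·IQR = 138.00 + 31.50 = 169.50.
174 > 169.50 → outlier.
183 > 169.50 → outlier.
All remaining values lie within [85.50, 169.50].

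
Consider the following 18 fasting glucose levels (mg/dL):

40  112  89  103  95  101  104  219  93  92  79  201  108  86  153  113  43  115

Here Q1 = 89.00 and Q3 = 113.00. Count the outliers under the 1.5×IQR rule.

IQR = 24.00; fences at 89.00 − 36.00 = 53.00 and 113.00 + 36.00 = 149.00.
Outside the cutoffs: 40, 43, 153, 201, 219.

5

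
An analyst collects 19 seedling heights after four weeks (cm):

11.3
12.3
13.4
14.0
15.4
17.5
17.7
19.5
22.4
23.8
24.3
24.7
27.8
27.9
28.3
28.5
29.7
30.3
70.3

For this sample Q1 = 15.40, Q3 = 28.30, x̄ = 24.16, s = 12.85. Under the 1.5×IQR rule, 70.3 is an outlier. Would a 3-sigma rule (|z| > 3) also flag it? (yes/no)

z = (70.3 − 24.16) / 12.85 = 3.59.
|z| = 3.59 > 3.

yes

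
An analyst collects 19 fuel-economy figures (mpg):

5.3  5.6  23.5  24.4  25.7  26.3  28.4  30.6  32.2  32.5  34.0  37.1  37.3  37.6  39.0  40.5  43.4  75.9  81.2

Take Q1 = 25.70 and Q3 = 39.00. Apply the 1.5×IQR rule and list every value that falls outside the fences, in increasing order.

IQR = Q3 − Q1 = 39.00 − 25.70 = 13.30.
Lower fence = Q1 − 1.5·IQR = 25.70 − 19.95 = 5.75.
Upper fence = Q3 + 1.5·IQR = 39.00 + 19.95 = 58.95.
5.3 < 5.75 → outlier.
5.6 < 5.75 → outlier.
75.9 > 58.95 → outlier.
81.2 > 58.95 → outlier.
All remaining values lie within [5.75, 58.95].

5.3, 5.6, 75.9, 81.2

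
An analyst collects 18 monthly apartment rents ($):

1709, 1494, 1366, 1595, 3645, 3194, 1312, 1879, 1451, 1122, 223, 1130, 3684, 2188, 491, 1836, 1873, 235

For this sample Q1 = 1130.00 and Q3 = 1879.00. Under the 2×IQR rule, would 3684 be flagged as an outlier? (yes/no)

yes

IQR = Q3 − Q1 = 1879.00 − 1130.00 = 749.00.
Lower fence = Q1 − 2·IQR = 1130.00 − 1498.00 = -368.00.
Upper fence = Q3 + 2·IQR = 1879.00 + 1498.00 = 3377.00.
3684 lies above the upper fence.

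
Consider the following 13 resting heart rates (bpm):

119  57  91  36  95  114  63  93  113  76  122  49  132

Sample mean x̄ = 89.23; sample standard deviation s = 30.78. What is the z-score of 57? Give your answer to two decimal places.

-1.05

z = (57 − 89.23) / 30.78 = -1.05.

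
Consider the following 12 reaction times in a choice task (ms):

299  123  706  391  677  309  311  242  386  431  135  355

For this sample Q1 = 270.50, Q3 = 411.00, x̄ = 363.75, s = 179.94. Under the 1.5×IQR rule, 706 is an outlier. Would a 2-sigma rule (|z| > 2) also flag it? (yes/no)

z = (706 − 363.75) / 179.94 = 1.90.
|z| = 1.90 ≤ 2.

no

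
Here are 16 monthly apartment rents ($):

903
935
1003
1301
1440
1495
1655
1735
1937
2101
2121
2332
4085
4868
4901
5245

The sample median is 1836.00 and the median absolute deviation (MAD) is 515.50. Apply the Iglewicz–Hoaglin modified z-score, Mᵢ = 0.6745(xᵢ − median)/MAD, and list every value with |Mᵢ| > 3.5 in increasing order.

4868, 4901, 5245

|Mᵢ| > 3.5 ⇔ |xᵢ − 1836.00| > 3.5·515.50/0.6745 = 2674.94.
So outliers lie outside [-838.94, 4510.94].
4868: M = 3.97 → outlier.
4901: M = 4.01 → outlier.
5245: M = 4.46 → outlier.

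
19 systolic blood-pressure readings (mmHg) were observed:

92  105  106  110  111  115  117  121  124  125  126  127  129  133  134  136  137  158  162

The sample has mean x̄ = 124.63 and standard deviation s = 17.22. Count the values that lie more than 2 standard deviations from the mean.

Cutoffs: x̄ ± 2s = [90.19, 159.07].
Outside the cutoffs: 162.

1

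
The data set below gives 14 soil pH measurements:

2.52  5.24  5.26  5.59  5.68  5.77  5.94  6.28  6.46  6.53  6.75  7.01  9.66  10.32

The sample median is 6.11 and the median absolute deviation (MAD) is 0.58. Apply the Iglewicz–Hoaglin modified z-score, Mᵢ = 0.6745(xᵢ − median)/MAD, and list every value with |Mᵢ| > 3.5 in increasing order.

2.52, 9.66, 10.32

|Mᵢ| > 3.5 ⇔ |xᵢ − 6.11| > 3.5·0.58/0.6745 = 3.01.
So outliers lie outside [3.10, 9.12].
2.52: M = -4.17 → outlier.
9.66: M = 4.13 → outlier.
10.32: M = 4.90 → outlier.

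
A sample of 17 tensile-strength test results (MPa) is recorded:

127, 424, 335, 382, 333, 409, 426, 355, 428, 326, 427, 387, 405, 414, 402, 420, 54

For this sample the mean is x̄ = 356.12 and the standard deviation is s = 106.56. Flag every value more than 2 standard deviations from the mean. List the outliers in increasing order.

54, 127

Cutoffs at x̄ ± 2s: 356.12 ± 2·106.56 = [143.00, 569.24].
54: z = -2.84, |z| > 2 → outlier.
127: z = -2.15, |z| > 2 → outlier.
Every other value lies within [143.00, 569.24].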